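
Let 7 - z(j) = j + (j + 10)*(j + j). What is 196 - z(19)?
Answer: 1310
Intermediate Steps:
z(j) = 7 - j - 2*j*(10 + j) (z(j) = 7 - (j + (j + 10)*(j + j)) = 7 - (j + (10 + j)*(2*j)) = 7 - (j + 2*j*(10 + j)) = 7 + (-j - 2*j*(10 + j)) = 7 - j - 2*j*(10 + j))
196 - z(19) = 196 - (7 - 21*19 - 2*19²) = 196 - (7 - 399 - 2*361) = 196 - (7 - 399 - 722) = 196 - 1*(-1114) = 196 + 1114 = 1310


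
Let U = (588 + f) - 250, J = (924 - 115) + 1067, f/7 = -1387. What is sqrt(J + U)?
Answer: I*sqrt(7495) ≈ 86.574*I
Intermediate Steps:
f = -9709 (f = 7*(-1387) = -9709)
J = 1876 (J = 809 + 1067 = 1876)
U = -9371 (U = (588 - 9709) - 250 = -9121 - 250 = -9371)
sqrt(J + U) = sqrt(1876 - 9371) = sqrt(-7495) = I*sqrt(7495)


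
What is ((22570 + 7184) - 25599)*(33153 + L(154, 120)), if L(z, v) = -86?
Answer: 137393385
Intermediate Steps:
((22570 + 7184) - 25599)*(33153 + L(154, 120)) = ((22570 + 7184) - 25599)*(33153 - 86) = (29754 - 25599)*33067 = 4155*33067 = 137393385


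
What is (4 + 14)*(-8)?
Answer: -144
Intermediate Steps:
(4 + 14)*(-8) = 18*(-8) = -144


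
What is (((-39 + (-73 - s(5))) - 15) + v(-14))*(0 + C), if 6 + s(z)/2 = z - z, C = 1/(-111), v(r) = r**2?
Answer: -27/37 ≈ -0.72973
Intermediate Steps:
C = -1/111 ≈ -0.0090090
s(z) = -12 (s(z) = -12 + 2*(z - z) = -12 + 2*0 = -12 + 0 = -12)
(((-39 + (-73 - s(5))) - 15) + v(-14))*(0 + C) = (((-39 + (-73 - 1*(-12))) - 15) + (-14)**2)*(0 - 1/111) = (((-39 + (-73 + 12)) - 15) + 196)*(-1/111) = (((-39 - 61) - 15) + 196)*(-1/111) = ((-100 - 15) + 196)*(-1/111) = (-115 + 196)*(-1/111) = 81*(-1/111) = -27/37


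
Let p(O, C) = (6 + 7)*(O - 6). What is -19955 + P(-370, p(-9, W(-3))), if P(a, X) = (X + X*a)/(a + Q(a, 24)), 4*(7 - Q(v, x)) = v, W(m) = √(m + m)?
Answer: -10939565/541 ≈ -20221.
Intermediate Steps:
W(m) = √2*√m (W(m) = √(2*m) = √2*√m)
Q(v, x) = 7 - v/4
p(O, C) = -78 + 13*O (p(O, C) = 13*(-6 + O) = -78 + 13*O)
P(a, X) = (X + X*a)/(7 + 3*a/4) (P(a, X) = (X + X*a)/(a + (7 - a/4)) = (X + X*a)/(7 + 3*a/4))
-19955 + P(-370, p(-9, W(-3))) = -19955 + 4*(-78 + 13*(-9))*(1 - 370)/(28 + 3*(-370)) = -19955 + 4*(-78 - 117)*(-369)/(28 - 1110) = -19955 + 4*(-195)*(-369)/(-1082) = -19955 + 4*(-195)*(-1/1082)*(-369) = -19955 - 143910/541 = -10939565/541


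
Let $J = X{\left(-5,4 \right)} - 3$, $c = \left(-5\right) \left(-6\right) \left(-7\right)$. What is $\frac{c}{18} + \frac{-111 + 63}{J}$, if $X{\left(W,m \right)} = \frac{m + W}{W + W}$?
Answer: $\frac{425}{87} \approx 4.8851$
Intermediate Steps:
$c = -210$ ($c = 30 \left(-7\right) = -210$)
$X{\left(W,m \right)} = \frac{W + m}{2 W}$
$J = - \frac{29}{10}$ ($J = \frac{-5 + 4}{2 \left(-5\right)} - 3 = \frac{1}{2} \left(- \frac{1}{5}\right) \left(-1\right) - 3 = \frac{1}{10} - 3 = - \frac{29}{10} \approx -2.9$)
$\frac{c}{18} + \frac{-111 + 63}{J} = - \frac{210}{18} + \frac{-111 + 63}{- \frac{29}{10}} = \left(-210\right) \frac{1}{18} - - \frac{480}{29} = - \frac{35}{3} + \frac{480}{29} = \frac{425}{87}$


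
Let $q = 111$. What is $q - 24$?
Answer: $87$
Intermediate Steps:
$q - 24 = 111 - 24 = 87$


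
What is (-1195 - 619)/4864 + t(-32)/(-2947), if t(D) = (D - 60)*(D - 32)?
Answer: -16992545/7167104 ≈ -2.3709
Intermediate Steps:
t(D) = (-60 + D)*(-32 + D)
(-1195 - 619)/4864 + t(-32)/(-2947) = (-1195 - 619)/4864 + (1920 + (-32)**2 - 92*(-32))/(-2947) = -1814*1/4864 + (1920 + 1024 + 2944)*(-1/2947) = -907/2432 + 5888*(-1/2947) = -907/2432 - 5888/2947 = -16992545/7167104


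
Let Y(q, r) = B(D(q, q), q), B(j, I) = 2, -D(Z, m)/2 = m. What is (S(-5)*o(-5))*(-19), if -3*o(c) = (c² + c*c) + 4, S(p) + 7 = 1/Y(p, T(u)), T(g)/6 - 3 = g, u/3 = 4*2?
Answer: -2223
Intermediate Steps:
u = 24 (u = 3*(4*2) = 3*8 = 24)
D(Z, m) = -2*m
T(g) = 18 + 6*g
Y(q, r) = 2
S(p) = -13/2 (S(p) = -7 + 1/2 = -7 + ½ = -13/2)
o(c) = -4/3 - 2*c²/3 (o(c) = -((c² + c*c) + 4)/3 = -((c² + c²) + 4)/3 = -(2*c² + 4)/3 = -(4 + 2*c²)/3 = -4/3 - 2*c²/3)
(S(-5)*o(-5))*(-19) = -13*(-4/3 - ⅔*(-5)²)/2*(-19) = -13*(-4/3 - ⅔*25)/2*(-19) = -13*(-4/3 - 50/3)/2*(-19) = -13/2*(-18)*(-19) = 117*(-19) = -2223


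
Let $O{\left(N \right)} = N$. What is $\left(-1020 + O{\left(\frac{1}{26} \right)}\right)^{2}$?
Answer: $\frac{703257361}{676} \approx 1.0403 \cdot 10^{6}$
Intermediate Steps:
$\left(-1020 + O{\left(\frac{1}{26} \right)}\right)^{2} = \left(-1020 + \frac{1}{26}\right)^{2} = \left(- \frac{26519}{26}\right)^{2} = \frac{703257361}{676}$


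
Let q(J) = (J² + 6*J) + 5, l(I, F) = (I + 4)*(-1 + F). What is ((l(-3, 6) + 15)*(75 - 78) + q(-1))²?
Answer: 3600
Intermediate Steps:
l(I, F) = (-1 + F)*(4 + I) (l(I, F) = (4 + I)*(-1 + F) = (-1 + F)*(4 + I))
q(J) = 5 + J² + 6*J
((l(-3, 6) + 15)*(75 - 78) + q(-1))² = (((-4 - 1*(-3) + 4*6 + 6*(-3)) + 15)*(75 - 78) + (5 + (-1)² + 6*(-1)))² = (((-4 + 3 + 24 - 18) + 15)*(-3) + (5 + 1 - 6))² = ((5 + 15)*(-3) + 0)² = (20*(-3) + 0)² = (-60 + 0)² = (-60)² = 3600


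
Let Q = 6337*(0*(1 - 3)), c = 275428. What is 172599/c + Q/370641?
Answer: 172599/275428 ≈ 0.62666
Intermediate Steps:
Q = 0 (Q = 6337*(0*(-2)) = 6337*0 = 0)
172599/c + Q/370641 = 172599/275428 + 0/370641 = 172599*(1/275428) + 0*(1/370641) = 172599/275428 + 0 = 172599/275428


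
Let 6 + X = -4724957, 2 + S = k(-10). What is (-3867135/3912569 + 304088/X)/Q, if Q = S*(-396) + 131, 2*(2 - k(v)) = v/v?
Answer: -19461835073077/6082138697022563 ≈ -0.0031998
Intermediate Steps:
k(v) = 3/2 (k(v) = 2 - v/(2*v) = 2 - ½*1 = 2 - ½ = 3/2)
S = -½ (S = -2 + 3/2 = -½ ≈ -0.50000)
X = -4724963 (X = -6 - 4724957 = -4724963)
Q = 329 (Q = -½*(-396) + 131 = 198 + 131 = 329)
(-3867135/3912569 + 304088/X)/Q = (-3867135/3912569 + 304088/(-4724963))/329 = (-3867135*1/3912569 + 304088*(-1/4724963))*(1/329) = (-3867135/3912569 - 304088/4724963)*(1/329) = -19461835073077/18486743759947*1/329 = -19461835073077/6082138697022563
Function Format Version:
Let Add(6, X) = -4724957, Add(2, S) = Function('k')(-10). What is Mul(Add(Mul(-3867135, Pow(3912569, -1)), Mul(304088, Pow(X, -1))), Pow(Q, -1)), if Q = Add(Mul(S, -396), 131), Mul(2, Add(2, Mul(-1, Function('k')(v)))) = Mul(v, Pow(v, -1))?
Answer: Rational(-19461835073077, 6082138697022563) ≈ -0.0031998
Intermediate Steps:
Function('k')(v) = Rational(3, 2) (Function('k')(v) = Add(2, Mul(Rational(-1, 2), Mul(v, Pow(v, -1)))) = Add(2, Mul(Rational(-1, 2), 1)) = Add(2, Rational(-1, 2)) = Rational(3, 2))
S = Rational(-1, 2) (S = Add(-2, Rational(3, 2)) = Rational(-1, 2) ≈ -0.50000)
X = -4724963 (X = Add(-6, -4724957) = -4724963)
Q = 329 (Q = Add(Mul(Rational(-1, 2), -396), 131) = Add(198, 131) = 329)
Mul(Add(Mul(-3867135, Pow(3912569, -1)), Mul(304088, Pow(X, -1))), Pow(Q, -1)) = Mul(Add(Mul(-3867135, Pow(3912569, -1)), Mul(304088, Pow(-4724963, -1))), Pow(329, -1)) = Mul(Add(Mul(-3867135, Rational(1, 3912569)), Mul(304088, Rational(-1, 4724963))), Rational(1, 329)) = Mul(Add(Rational(-3867135, 3912569), Rational(-304088, 4724963)), Rational(1, 329)) = Mul(Rational(-19461835073077, 18486743759947), Rational(1, 329)) = Rational(-19461835073077, 6082138697022563)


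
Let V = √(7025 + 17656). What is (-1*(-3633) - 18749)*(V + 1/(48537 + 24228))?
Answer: -15116/72765 - 15116*√24681 ≈ -2.3748e+6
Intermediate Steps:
V = √24681 ≈ 157.10
(-1*(-3633) - 18749)*(V + 1/(48537 + 24228)) = (-1*(-3633) - 18749)*(√24681 + 1/(48537 + 24228)) = (3633 - 18749)*(√24681 + 1/72765) = -15116*(√24681 + 1/72765) = -15116*(1/72765 + √24681) = -15116/72765 - 15116*√24681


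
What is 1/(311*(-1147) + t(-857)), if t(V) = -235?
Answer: -1/356952 ≈ -2.8015e-6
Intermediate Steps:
1/(311*(-1147) + t(-857)) = 1/(311*(-1147) - 235) = 1/(-356717 - 235) = 1/(-356952) = -1/356952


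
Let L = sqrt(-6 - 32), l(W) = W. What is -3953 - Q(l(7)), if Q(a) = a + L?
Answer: -3960 - I*sqrt(38) ≈ -3960.0 - 6.1644*I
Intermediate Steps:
L = I*sqrt(38) (L = sqrt(-38) = I*sqrt(38) ≈ 6.1644*I)
Q(a) = a + I*sqrt(38)
-3953 - Q(l(7)) = -3953 - (7 + I*sqrt(38)) = -3953 + (-7 - I*sqrt(38)) = -3960 - I*sqrt(38)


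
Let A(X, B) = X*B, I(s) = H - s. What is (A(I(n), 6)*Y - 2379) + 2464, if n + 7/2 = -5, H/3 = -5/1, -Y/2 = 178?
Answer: 13969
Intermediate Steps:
Y = -356 (Y = -2*178 = -356)
H = -15 (H = 3*(-5/1) = 3*(-5*1) = 3*(-5) = -15)
n = -17/2 (n = -7/2 - 5 = -17/2 ≈ -8.5000)
I(s) = -15 - s
A(X, B) = B*X
(A(I(n), 6)*Y - 2379) + 2464 = ((6*(-15 - 1*(-17/2)))*(-356) - 2379) + 2464 = ((6*(-15 + 17/2))*(-356) - 2379) + 2464 = ((6*(-13/2))*(-356) - 2379) + 2464 = (-39*(-356) - 2379) + 2464 = (13884 - 2379) + 2464 = 11505 + 2464 = 13969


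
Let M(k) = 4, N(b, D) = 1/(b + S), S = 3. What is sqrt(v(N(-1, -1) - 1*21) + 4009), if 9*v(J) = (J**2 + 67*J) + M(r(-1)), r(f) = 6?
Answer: sqrt(140527)/6 ≈ 62.478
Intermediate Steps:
N(b, D) = 1/(3 + b) (N(b, D) = 1/(b + 3) = 1/(3 + b))
v(J) = 4/9 + J**2/9 + 67*J/9 (v(J) = ((J**2 + 67*J) + 4)/9 = (4 + J**2 + 67*J)/9 = 4/9 + J**2/9 + 67*J/9)
sqrt(v(N(-1, -1) - 1*21) + 4009) = sqrt((4/9 + (1/(3 - 1) - 1*21)**2/9 + 67*(1/(3 - 1) - 1*21)/9) + 4009) = sqrt((4/9 + (1/2 - 21)**2/9 + 67*(1/2 - 21)/9) + 4009) = sqrt((4/9 + (-41/2)**2/9 + (67/9)*(-41/2)) + 4009) = sqrt((4/9 + (1/9)*(1681/4) - 2747/18) + 4009) = sqrt((4/9 + 1681/36 - 2747/18) + 4009) = sqrt(-3797/36 + 4009) = sqrt(140527/36) = sqrt(140527)/6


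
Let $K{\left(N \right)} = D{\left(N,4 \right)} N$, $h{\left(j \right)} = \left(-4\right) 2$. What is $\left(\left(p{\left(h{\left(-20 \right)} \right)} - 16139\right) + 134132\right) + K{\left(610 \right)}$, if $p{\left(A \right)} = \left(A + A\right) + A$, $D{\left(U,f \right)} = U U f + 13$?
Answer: $908049899$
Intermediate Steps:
$D{\left(U,f \right)} = 13 + f U^{2}$ ($D{\left(U,f \right)} = U^{2} f + 13 = f U^{2} + 13 = 13 + f U^{2}$)
$h{\left(j \right)} = -8$
$K{\left(N \right)} = N \left(13 + 4 N^{2}\right)$ ($K{\left(N \right)} = \left(13 + 4 N^{2}\right) N = N \left(13 + 4 N^{2}\right)$)
$p{\left(A \right)} = 3 A$ ($p{\left(A \right)} = 2 A + A = 3 A$)
$\left(\left(p{\left(h{\left(-20 \right)} \right)} - 16139\right) + 134132\right) + K{\left(610 \right)} = \left(\left(3 \left(-8\right) - 16139\right) + 134132\right) + 610 \left(13 + 4 \cdot 610^{2}\right) = \left(\left(-24 - 16139\right) + 134132\right) + 610 \left(13 + 4 \cdot 372100\right) = \left(-16163 + 134132\right) + 610 \left(13 + 1488400\right) = 117969 + 610 \cdot 1488413 = 117969 + 907931930 = 908049899$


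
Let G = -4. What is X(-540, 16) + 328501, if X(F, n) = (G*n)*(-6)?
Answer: 328885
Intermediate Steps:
X(F, n) = 24*n (X(F, n) = -4*n*(-6) = 24*n)
X(-540, 16) + 328501 = 24*16 + 328501 = 384 + 328501 = 328885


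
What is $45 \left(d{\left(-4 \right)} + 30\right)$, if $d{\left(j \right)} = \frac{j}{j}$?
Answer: $1395$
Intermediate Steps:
$d{\left(j \right)} = 1$
$45 \left(d{\left(-4 \right)} + 30\right) = 45 \left(1 + 30\right) = 45 \cdot 31 = 1395$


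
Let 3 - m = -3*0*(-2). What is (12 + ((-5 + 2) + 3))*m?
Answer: 36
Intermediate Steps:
m = 3 (m = 3 - (-3*0)*(-2) = 3 - 0*(-2) = 3 - 1*0 = 3 + 0 = 3)
(12 + ((-5 + 2) + 3))*m = (12 + ((-5 + 2) + 3))*3 = (12 + (-3 + 3))*3 = (12 + 0)*3 = 12*3 = 36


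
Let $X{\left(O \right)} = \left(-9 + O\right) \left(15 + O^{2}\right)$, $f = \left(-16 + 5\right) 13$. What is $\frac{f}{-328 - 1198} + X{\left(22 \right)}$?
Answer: $\frac{9899305}{1526} \approx 6487.1$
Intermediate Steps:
$f = -143$ ($f = \left(-11\right) 13 = -143$)
$\frac{f}{-328 - 1198} + X{\left(22 \right)} = \frac{1}{-328 - 1198} \left(-143\right) + \left(-135 + 22^{3} - 9 \cdot 22^{2} + 15 \cdot 22\right) = \frac{1}{-1526} \left(-143\right) + \left(-135 + 10648 - 4356 + 330\right) = \left(- \frac{1}{1526}\right) \left(-143\right) + \left(-135 + 10648 - 4356 + 330\right) = \frac{143}{1526} + 6487 = \frac{9899305}{1526}$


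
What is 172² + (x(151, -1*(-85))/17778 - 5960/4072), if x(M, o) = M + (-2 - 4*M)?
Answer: 267692198963/9049002 ≈ 29583.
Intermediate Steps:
x(M, o) = -2 - 3*M
172² + (x(151, -1*(-85))/17778 - 5960/4072) = 172² + ((-2 - 3*151)/17778 - 5960/4072) = 29584 + ((-2 - 453)*(1/17778) - 5960*1/4072) = 29584 + (-455*1/17778 - 745/509) = 29584 + (-455/17778 - 745/509) = 29584 - 13476205/9049002 = 267692198963/9049002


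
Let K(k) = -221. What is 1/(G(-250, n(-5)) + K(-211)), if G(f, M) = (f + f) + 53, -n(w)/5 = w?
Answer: -1/668 ≈ -0.0014970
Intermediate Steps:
n(w) = -5*w
G(f, M) = 53 + 2*f (G(f, M) = 2*f + 53 = 53 + 2*f)
1/(G(-250, n(-5)) + K(-211)) = 1/((53 + 2*(-250)) - 221) = 1/((53 - 500) - 221) = 1/(-447 - 221) = 1/(-668) = -1/668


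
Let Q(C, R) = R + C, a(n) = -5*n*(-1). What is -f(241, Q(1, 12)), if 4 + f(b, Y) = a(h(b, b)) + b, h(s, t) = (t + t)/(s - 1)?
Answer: -5929/24 ≈ -247.04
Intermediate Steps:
h(s, t) = 2*t/(-1 + s) (h(s, t) = (2*t)/(-1 + s) = 2*t/(-1 + s))
a(n) = 5*n
Q(C, R) = C + R
f(b, Y) = -4 + b + 10*b/(-1 + b) (f(b, Y) = -4 + (5*(2*b/(-1 + b)) + b) = -4 + (10*b/(-1 + b) + b) = -4 + (b + 10*b/(-1 + b)) = -4 + b + 10*b/(-1 + b))
-f(241, Q(1, 12)) = -(4 + 241**2 + 5*241)/(-1 + 241) = -(4 + 58081 + 1205)/240 = -59290/240 = -1*5929/24 = -5929/24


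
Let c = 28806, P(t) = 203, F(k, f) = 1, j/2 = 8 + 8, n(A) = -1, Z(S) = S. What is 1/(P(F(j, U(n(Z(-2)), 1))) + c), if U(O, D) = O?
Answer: 1/29009 ≈ 3.4472e-5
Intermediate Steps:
j = 32 (j = 2*(8 + 8) = 2*16 = 32)
1/(P(F(j, U(n(Z(-2)), 1))) + c) = 1/(203 + 28806) = 1/29009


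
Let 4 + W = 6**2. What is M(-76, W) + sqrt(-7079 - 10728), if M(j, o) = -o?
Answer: -32 + I*sqrt(17807) ≈ -32.0 + 133.44*I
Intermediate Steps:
W = 32 (W = -4 + 6**2 = -4 + 36 = 32)
M(-76, W) + sqrt(-7079 - 10728) = -1*32 + sqrt(-7079 - 10728) = -32 + sqrt(-17807) = -32 + I*sqrt(17807)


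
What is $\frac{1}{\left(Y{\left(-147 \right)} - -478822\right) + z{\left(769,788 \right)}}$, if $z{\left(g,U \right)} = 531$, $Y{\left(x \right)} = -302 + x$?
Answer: $\frac{1}{478904} \approx 2.0881 \cdot 10^{-6}$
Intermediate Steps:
$\frac{1}{\left(Y{\left(-147 \right)} - -478822\right) + z{\left(769,788 \right)}} = \frac{1}{\left(\left(-302 - 147\right) - -478822\right) + 531} = \frac{1}{\left(-449 + 478822\right) + 531} = \frac{1}{478373 + 531} = \frac{1}{478904}$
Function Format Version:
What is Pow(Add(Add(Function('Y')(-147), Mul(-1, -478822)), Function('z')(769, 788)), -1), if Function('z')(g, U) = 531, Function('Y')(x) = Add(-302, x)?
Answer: Rational(1, 478904) ≈ 2.0881e-6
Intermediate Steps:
Pow(Add(Add(Function('Y')(-147), Mul(-1, -478822)), Function('z')(769, 788)), -1) = Pow(Add(Add(Add(-302, -147), Mul(-1, -478822)), 531), -1) = Pow(Add(Add(-449, 478822), 531), -1) = Pow(Add(478373, 531), -1) = Pow(478904, -1) = Rational(1, 478904)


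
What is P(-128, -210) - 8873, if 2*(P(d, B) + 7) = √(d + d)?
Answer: -8880 + 8*I ≈ -8880.0 + 8.0*I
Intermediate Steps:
P(d, B) = -7 + √2*√d/2 (P(d, B) = -7 + √(d + d)/2 = -7 + √(2*d)/2 = -7 + (√2*√d)/2 = -7 + √2*√d/2)
P(-128, -210) - 8873 = (-7 + √2*√(-128)/2) - 8873 = (-7 + √2*(8*I*√2)/2) - 8873 = (-7 + 8*I) - 8873 = -8880 + 8*I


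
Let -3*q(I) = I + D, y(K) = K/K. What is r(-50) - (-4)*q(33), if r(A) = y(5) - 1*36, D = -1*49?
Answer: -41/3 ≈ -13.667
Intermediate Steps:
y(K) = 1
D = -49
q(I) = 49/3 - I/3 (q(I) = -(I - 49)/3 = -(-49 + I)/3 = 49/3 - I/3)
r(A) = -35 (r(A) = 1 - 1*36 = 1 - 36 = -35)
r(-50) - (-4)*q(33) = -35 - (-4)*(49/3 - ⅓*33) = -35 - (-4)*(49/3 - 11) = -35 - (-4)*16/3 = -35 - 1*(-64/3) = -35 + 64/3 = -41/3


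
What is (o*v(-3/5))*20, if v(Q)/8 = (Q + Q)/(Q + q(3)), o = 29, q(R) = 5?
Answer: -13920/11 ≈ -1265.5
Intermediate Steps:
v(Q) = 16*Q/(5 + Q) (v(Q) = 8*((Q + Q)/(Q + 5)) = 8*((2*Q)/(5 + Q)) = 8*(2*Q/(5 + Q)) = 16*Q/(5 + Q))
(o*v(-3/5))*20 = (29*(16*(-3/5)/(5 - 3/5)))*20 = (29*(16*(-3*⅕)/(5 - 3*⅕)))*20 = (29*(16*(-⅗)/(5 - ⅗)))*20 = (29*(16*(-⅗)/(22/5)))*20 = (29*(16*(-⅗)*(5/22)))*20 = (29*(-24/11))*20 = -696/11*20 = -13920/11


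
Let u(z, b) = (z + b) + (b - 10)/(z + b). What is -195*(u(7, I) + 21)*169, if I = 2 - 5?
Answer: -2867085/4 ≈ -7.1677e+5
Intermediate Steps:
I = -3
u(z, b) = b + z + (-10 + b)/(b + z) (u(z, b) = (b + z) + (-10 + b)/(b + z) = b + z + (-10 + b)/(b + z))
-195*(u(7, I) + 21)*169 = -195*((-10 - 3 + (-3)² + 7² + 2*(-3)*7)/(-3 + 7) + 21)*169 = -195*((-10 - 3 + 9 + 49 - 42)/4 + 21)*169 = -195*((¼)*3 + 21)*169 = -195*(¾ + 21)*169 = -195*87/4*169 = -16965/4*169 = -2867085/4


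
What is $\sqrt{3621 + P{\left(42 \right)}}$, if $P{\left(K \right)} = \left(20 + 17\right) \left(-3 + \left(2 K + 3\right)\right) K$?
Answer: $\sqrt{134157} \approx 366.27$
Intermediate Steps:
$P{\left(K \right)} = 74 K^{2}$ ($P{\left(K \right)} = 37 \left(-3 + \left(3 + 2 K\right)\right) K = 37 \cdot 2 K K = 74 K K = 74 K^{2}$)
$\sqrt{3621 + P{\left(42 \right)}} = \sqrt{3621 + 74 \cdot 42^{2}} = \sqrt{3621 + 74 \cdot 1764} = \sqrt{3621 + 130536} = \sqrt{134157}$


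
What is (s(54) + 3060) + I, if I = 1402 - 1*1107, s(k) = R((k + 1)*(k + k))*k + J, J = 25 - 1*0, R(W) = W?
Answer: 324140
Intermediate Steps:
J = 25 (J = 25 + 0 = 25)
s(k) = 25 + 2*k**2*(1 + k) (s(k) = ((k + 1)*(k + k))*k + 25 = ((1 + k)*(2*k))*k + 25 = (2*k*(1 + k))*k + 25 = 2*k**2*(1 + k) + 25 = 25 + 2*k**2*(1 + k))
I = 295 (I = 1402 - 1107 = 295)
(s(54) + 3060) + I = ((25 + 2*54**2*(1 + 54)) + 3060) + 295 = ((25 + 2*2916*55) + 3060) + 295 = ((25 + 320760) + 3060) + 295 = (320785 + 3060) + 295 = 323845 + 295 = 324140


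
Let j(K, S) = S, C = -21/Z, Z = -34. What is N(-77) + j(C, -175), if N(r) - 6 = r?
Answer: -246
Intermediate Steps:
N(r) = 6 + r
C = 21/34 (C = -21/(-34) = -21*(-1/34) = 21/34 ≈ 0.61765)
N(-77) + j(C, -175) = (6 - 77) - 175 = -71 - 175 = -246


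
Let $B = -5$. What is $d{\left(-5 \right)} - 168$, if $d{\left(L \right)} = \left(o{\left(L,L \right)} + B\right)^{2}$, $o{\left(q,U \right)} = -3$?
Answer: $-104$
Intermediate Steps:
$d{\left(L \right)} = 64$ ($d{\left(L \right)} = \left(-3 - 5\right)^{2} = \left(-8\right)^{2} = 64$)
$d{\left(-5 \right)} - 168 = 64 - 168 = -104$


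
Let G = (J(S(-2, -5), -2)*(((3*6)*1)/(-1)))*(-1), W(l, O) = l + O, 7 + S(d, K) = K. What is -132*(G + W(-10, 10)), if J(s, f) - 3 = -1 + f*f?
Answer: -14256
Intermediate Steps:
S(d, K) = -7 + K
J(s, f) = 2 + f**2 (J(s, f) = 3 + (-1 + f*f) = 3 + (-1 + f**2) = 2 + f**2)
W(l, O) = O + l
G = 108 (G = ((2 + (-2)**2)*(((3*6)*1)/(-1)))*(-1) = ((2 + 4)*((18*1)*(-1)))*(-1) = (6*(18*(-1)))*(-1) = (6*(-18))*(-1) = -108*(-1) = 108)
-132*(G + W(-10, 10)) = -132*(108 + (10 - 10)) = -132*(108 + 0) = -132*108 = -14256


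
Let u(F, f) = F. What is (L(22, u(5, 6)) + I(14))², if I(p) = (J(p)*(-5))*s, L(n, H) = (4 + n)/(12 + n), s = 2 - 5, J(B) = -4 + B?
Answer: 6568969/289 ≈ 22730.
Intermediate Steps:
s = -3
L(n, H) = (4 + n)/(12 + n)
I(p) = -60 + 15*p (I(p) = ((-4 + p)*(-5))*(-3) = (20 - 5*p)*(-3) = -60 + 15*p)
(L(22, u(5, 6)) + I(14))² = ((4 + 22)/(12 + 22) + (-60 + 15*14))² = (26/34 + (-60 + 210))² = ((1/34)*26 + 150)² = (13/17 + 150)² = (2563/17)² = 6568969/289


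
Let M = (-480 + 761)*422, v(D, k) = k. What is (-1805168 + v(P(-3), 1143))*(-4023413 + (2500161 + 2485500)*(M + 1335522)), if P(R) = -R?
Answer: -13078577946752607275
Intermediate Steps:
M = 118582 (M = 281*422 = 118582)
(-1805168 + v(P(-3), 1143))*(-4023413 + (2500161 + 2485500)*(M + 1335522)) = (-1805168 + 1143)*(-4023413 + (2500161 + 2485500)*(118582 + 1335522)) = -1804025*(-4023413 + 4985661*1454104) = -1804025*(-4023413 + 7249669602744) = -1804025*7249665579331 = -13078577946752607275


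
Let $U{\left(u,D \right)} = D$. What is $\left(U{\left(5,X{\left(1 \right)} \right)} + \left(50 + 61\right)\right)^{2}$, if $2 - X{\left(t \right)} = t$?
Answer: $12544$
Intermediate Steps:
$X{\left(t \right)} = 2 - t$
$\left(U{\left(5,X{\left(1 \right)} \right)} + \left(50 + 61\right)\right)^{2} = \left(\left(2 - 1\right) + \left(50 + 61\right)\right)^{2} = \left(\left(2 - 1\right) + 111\right)^{2} = \left(1 + 111\right)^{2} = 112^{2} = 12544$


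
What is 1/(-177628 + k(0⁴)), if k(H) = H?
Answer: -1/177628 ≈ -5.6297e-6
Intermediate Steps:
1/(-177628 + k(0⁴)) = 1/(-177628 + 0⁴) = 1/(-177628 + 0) = 1/(-177628) = -1/177628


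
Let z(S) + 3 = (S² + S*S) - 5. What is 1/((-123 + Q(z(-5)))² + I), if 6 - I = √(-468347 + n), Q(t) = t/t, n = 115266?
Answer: 14890/222065181 + I*√353081/222065181 ≈ 6.7052e-5 + 2.6758e-6*I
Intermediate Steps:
z(S) = -8 + 2*S² (z(S) = -3 + ((S² + S*S) - 5) = -3 + ((S² + S²) - 5) = -3 + (2*S² - 5) = -3 + (-5 + 2*S²) = -8 + 2*S²)
Q(t) = 1
I = 6 - I*√353081 (I = 6 - √(-468347 + 115266) = 6 - √(-353081) = 6 - I*√353081 ≈ 6.0 - 594.21*I)
1/((-123 + Q(z(-5)))² + I) = 1/((-123 + 1)² + (6 - I*√353081)) = 1/((-122)² + (6 - I*√353081)) = 1/(14884 + (6 - I*√353081)) = 1/(14890 - I*√353081)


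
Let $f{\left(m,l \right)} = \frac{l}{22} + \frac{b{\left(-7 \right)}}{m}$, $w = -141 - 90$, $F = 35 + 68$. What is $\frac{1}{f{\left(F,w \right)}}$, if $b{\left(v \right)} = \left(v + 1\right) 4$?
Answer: $- \frac{206}{2211} \approx -0.093171$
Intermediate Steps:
$b{\left(v \right)} = 4 + 4 v$ ($b{\left(v \right)} = \left(1 + v\right) 4 = 4 + 4 v$)
$F = 103$
$w = -231$
$f{\left(m,l \right)} = - \frac{24}{m} + \frac{l}{22}$ ($f{\left(m,l \right)} = \frac{l}{22} + \frac{4 + 4 \left(-7\right)}{m} = l \frac{1}{22} + \frac{4 - 28}{m} = \frac{l}{22} - \frac{24}{m} = - \frac{24}{m} + \frac{l}{22}$)
$\frac{1}{f{\left(F,w \right)}} = \frac{1}{- \frac{24}{103} + \frac{1}{22} \left(-231\right)} = \frac{1}{\left(-24\right) \frac{1}{103} - \frac{21}{2}} = \frac{1}{- \frac{24}{103} - \frac{21}{2}} = \frac{1}{- \frac{2211}{206}} = - \frac{206}{2211}$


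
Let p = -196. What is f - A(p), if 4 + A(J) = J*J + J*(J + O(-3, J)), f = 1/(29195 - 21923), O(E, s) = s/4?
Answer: -628533503/7272 ≈ -86432.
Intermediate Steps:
O(E, s) = s/4 (O(E, s) = s*(1/4) = s/4)
f = 1/7272 ≈ 0.00013751
A(J) = -4 + 9*J**2/4 (A(J) = -4 + (J*J + J*(J + J/4)) = -4 + (J**2 + J*(5*J/4)) = -4 + (J**2 + 5*J**2/4) = -4 + 9*J**2/4)
f - A(p) = 1/7272 - (-4 + (9/4)*(-196)**2) = 1/7272 - (-4 + (9/4)*38416) = 1/7272 - (-4 + 86436) = 1/7272 - 1*86432 = 1/7272 - 86432 = -628533503/7272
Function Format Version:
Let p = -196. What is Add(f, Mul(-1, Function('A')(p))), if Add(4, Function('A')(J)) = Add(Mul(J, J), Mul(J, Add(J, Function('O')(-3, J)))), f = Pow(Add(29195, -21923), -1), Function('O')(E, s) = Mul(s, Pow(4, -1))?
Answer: Rational(-628533503, 7272) ≈ -86432.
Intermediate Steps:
Function('O')(E, s) = Mul(Rational(1, 4), s) (Function('O')(E, s) = Mul(s, Rational(1, 4)) = Mul(Rational(1, 4), s))
f = Rational(1, 7272) (f = Pow(7272, -1) = Rational(1, 7272) ≈ 0.00013751)
Function('A')(J) = Add(-4, Mul(Rational(9, 4), Pow(J, 2))) (Function('A')(J) = Add(-4, Add(Mul(J, J), Mul(J, Add(J, Mul(Rational(1, 4), J))))) = Add(-4, Add(Pow(J, 2), Mul(J, Mul(Rational(5, 4), J)))) = Add(-4, Add(Pow(J, 2), Mul(Rational(5, 4), Pow(J, 2)))) = Add(-4, Mul(Rational(9, 4), Pow(J, 2))))
Add(f, Mul(-1, Function('A')(p))) = Add(Rational(1, 7272), Mul(-1, Add(-4, Mul(Rational(9, 4), Pow(-196, 2))))) = Add(Rational(1, 7272), Mul(-1, Add(-4, Mul(Rational(9, 4), 38416)))) = Add(Rational(1, 7272), Mul(-1, Add(-4, 86436))) = Add(Rational(1, 7272), Mul(-1, 86432)) = Add(Rational(1, 7272), -86432) = Rational(-628533503, 7272)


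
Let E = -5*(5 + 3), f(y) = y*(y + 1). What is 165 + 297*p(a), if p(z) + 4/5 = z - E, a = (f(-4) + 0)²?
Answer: 272877/5 ≈ 54575.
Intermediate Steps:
f(y) = y*(1 + y)
E = -40 (E = -5*8 = -40)
a = 144 (a = (-4*(1 - 4) + 0)² = (-4*(-3) + 0)² = (12 + 0)² = 12² = 144)
p(z) = 196/5 + z (p(z) = -⅘ + (z - 1*(-40)) = -⅘ + (z + 40) = -⅘ + (40 + z) = 196/5 + z)
165 + 297*p(a) = 165 + 297*(196/5 + 144) = 165 + 297*(916/5) = 165 + 272052/5 = 272877/5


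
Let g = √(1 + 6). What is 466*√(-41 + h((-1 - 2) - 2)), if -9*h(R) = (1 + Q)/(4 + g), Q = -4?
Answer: 466*√(-1473 - 369*√7)/(3*√(4 + √7)) ≈ 2982.0*I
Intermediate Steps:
g = √7 ≈ 2.6458
h(R) = 1/(3*(4 + √7)) (h(R) = -(1 - 4)/(9*(4 + √7)) = -(-1)/(3*(4 + √7)) = 1/(3*(4 + √7)))
466*√(-41 + h((-1 - 2) - 2)) = 466*√(-41 + (4/27 - √7/27)) = 466*√(-1103/27 - √7/27)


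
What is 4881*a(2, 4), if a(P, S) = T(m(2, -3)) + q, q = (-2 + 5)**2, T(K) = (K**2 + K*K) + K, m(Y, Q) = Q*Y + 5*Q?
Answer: 4246470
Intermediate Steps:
m(Y, Q) = 5*Q + Q*Y
T(K) = K + 2*K**2 (T(K) = (K**2 + K**2) + K = 2*K**2 + K = K + 2*K**2)
q = 9 (q = 3**2 = 9)
a(P, S) = 870 (a(P, S) = (-3*(5 + 2))*(1 + 2*(-3*(5 + 2))) + 9 = (-3*7)*(1 + 2*(-3*7)) + 9 = -21*(1 + 2*(-21)) + 9 = -21*(1 - 42) + 9 = -21*(-41) + 9 = 861 + 9 = 870)
4881*a(2, 4) = 4881*870 = 4246470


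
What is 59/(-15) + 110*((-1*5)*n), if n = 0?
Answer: -59/15 ≈ -3.9333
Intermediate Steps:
59/(-15) + 110*((-1*5)*n) = 59/(-15) + 110*(-1*5*0) = 59*(-1/15) + 110*(-5*0) = -59/15 + 110*0 = -59/15 + 0 = -59/15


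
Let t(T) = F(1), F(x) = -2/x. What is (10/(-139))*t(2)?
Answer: 20/139 ≈ 0.14388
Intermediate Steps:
t(T) = -2 (t(T) = -2/1 = -2*1 = -2)
(10/(-139))*t(2) = (10/(-139))*(-2) = (10*(-1/139))*(-2) = -10/139*(-2) = 20/139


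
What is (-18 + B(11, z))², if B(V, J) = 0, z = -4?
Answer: 324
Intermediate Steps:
(-18 + B(11, z))² = (-18 + 0)² = (-18)² = 324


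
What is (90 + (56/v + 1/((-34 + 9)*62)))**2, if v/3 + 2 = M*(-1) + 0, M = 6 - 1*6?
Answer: 140697759409/21622500 ≈ 6507.0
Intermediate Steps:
M = 0 (M = 6 - 6 = 0)
v = -6 (v = -6 + 3*(0*(-1) + 0) = -6 + 3*(0 + 0) = -6 + 3*0 = -6 + 0 = -6)
(90 + (56/v + 1/((-34 + 9)*62)))**2 = (90 + (56/(-6) + 1/((-34 + 9)*62)))**2 = (90 + (56*(-1/6) + (1/62)/(-25)))**2 = (90 + (-28/3 - 1/25*1/62))**2 = (90 + (-28/3 - 1/1550))**2 = (90 - 43403/4650)**2 = (375097/4650)**2 = 140697759409/21622500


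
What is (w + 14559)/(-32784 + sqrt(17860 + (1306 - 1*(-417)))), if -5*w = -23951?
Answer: -3171720864/5373855365 - 96746*sqrt(19583)/5373855365 ≈ -0.59273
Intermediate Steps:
w = 23951/5 (w = -1/5*(-23951) = 23951/5 ≈ 4790.2)
(w + 14559)/(-32784 + sqrt(17860 + (1306 - 1*(-417)))) = (23951/5 + 14559)/(-32784 + sqrt(17860 + (1306 - 1*(-417)))) = 96746/(5*(-32784 + sqrt(17860 + (1306 + 417)))) = 96746/(5*(-32784 + sqrt(17860 + 1723))) = 96746/(5*(-32784 + sqrt(19583)))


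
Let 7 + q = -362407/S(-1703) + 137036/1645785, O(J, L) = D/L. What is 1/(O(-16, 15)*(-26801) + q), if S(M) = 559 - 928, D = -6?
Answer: 13495437/157837449662 ≈ 8.5502e-5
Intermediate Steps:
S(M) = -369
O(J, L) = -6/L
q = 65804834236/67477185 (q = -7 + (-362407/(-369) + 137036/1645785) = -7 + (-362407*(-1/369) + 137036*(1/1645785)) = -7 + (362407/369 + 137036/1645785) = -7 + 66277174531/67477185 = 65804834236/67477185 ≈ 975.22)
1/(O(-16, 15)*(-26801) + q) = 1/(-6/15*(-26801) + 65804834236/67477185) = 1/(-6*1/15*(-26801) + 65804834236/67477185) = 1/(-⅖*(-26801) + 65804834236/67477185) = 1/(53602/5 + 65804834236/67477185) = 1/(157837449662/13495437) = 13495437/157837449662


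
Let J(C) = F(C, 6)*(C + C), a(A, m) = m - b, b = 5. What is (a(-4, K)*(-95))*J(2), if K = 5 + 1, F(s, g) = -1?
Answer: 380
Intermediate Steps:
K = 6
a(A, m) = -5 + m (a(A, m) = m - 1*5 = m - 5 = -5 + m)
J(C) = -2*C (J(C) = -(C + C) = -2*C)
(a(-4, K)*(-95))*J(2) = ((-5 + 6)*(-95))*(-2*2) = (1*(-95))*(-4) = -95*(-4) = 380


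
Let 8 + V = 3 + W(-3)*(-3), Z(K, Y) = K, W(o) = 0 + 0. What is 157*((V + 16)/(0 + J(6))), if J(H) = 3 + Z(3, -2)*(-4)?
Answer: -1727/9 ≈ -191.89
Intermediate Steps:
W(o) = 0
V = -5 (V = -8 + (3 + 0*(-3)) = -8 + (3 + 0) = -8 + 3 = -5)
J(H) = -9 (J(H) = 3 + 3*(-4) = 3 - 12 = -9)
157*((V + 16)/(0 + J(6))) = 157*((-5 + 16)/(0 - 9)) = 157*(11/(-9)) = 157*(11*(-1/9)) = 157*(-11/9) = -1727/9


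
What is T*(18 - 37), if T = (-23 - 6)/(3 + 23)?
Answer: 551/26 ≈ 21.192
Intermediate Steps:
T = -29/26 ≈ -1.1154
T*(18 - 37) = -29*(18 - 37)/26 = -29/26*(-19) = 551/26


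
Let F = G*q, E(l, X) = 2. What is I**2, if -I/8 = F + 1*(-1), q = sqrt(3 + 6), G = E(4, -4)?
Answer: 1600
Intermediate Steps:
G = 2
q = 3 (q = sqrt(9) = 3)
F = 6 (F = 2*3 = 6)
I = -40 (I = -8*(6 + 1*(-1)) = -8*(6 - 1) = -8*5 = -40)
I**2 = (-40)**2 = 1600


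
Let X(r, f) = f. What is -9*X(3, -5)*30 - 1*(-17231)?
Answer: 18581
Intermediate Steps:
-9*X(3, -5)*30 - 1*(-17231) = -9*(-5)*30 - 1*(-17231) = 45*30 + 17231 = 1350 + 17231 = 18581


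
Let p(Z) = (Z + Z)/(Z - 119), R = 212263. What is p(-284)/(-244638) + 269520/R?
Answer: 13285808719948/10463410552491 ≈ 1.2697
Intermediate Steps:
p(Z) = 2*Z/(-119 + Z) (p(Z) = (2*Z)/(-119 + Z) = 2*Z/(-119 + Z))
p(-284)/(-244638) + 269520/R = (2*(-284)/(-119 - 284))/(-244638) + 269520/212263 = (2*(-284)/(-403))*(-1/244638) + 269520*(1/212263) = (2*(-284)*(-1/403))*(-1/244638) + 269520/212263 = (568/403)*(-1/244638) + 269520/212263 = -284/49294557 + 269520/212263 = 13285808719948/10463410552491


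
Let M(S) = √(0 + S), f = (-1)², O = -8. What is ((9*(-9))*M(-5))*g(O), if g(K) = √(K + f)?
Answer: 81*√35 ≈ 479.20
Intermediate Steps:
f = 1
g(K) = √(1 + K) (g(K) = √(K + 1) = √(1 + K))
M(S) = √S
((9*(-9))*M(-5))*g(O) = ((9*(-9))*√(-5))*√(1 - 8) = (-81*I*√5)*√(-7) = (-81*I*√5)*(I*√7) = 81*√35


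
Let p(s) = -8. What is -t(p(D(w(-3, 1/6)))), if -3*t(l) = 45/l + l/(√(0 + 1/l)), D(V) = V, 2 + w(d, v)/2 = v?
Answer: -15/8 + 16*I*√2/3 ≈ -1.875 + 7.5425*I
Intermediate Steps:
w(d, v) = -4 + 2*v
t(l) = -15/l - l/(3*√(1/l)) (t(l) = -(45/l + l/(√(0 + 1/l)))/3 = -(45/l + l/(√(1/l)))/3 = -(45/l + l/√(1/l))/3 = -15/l - l/(3*√(1/l)))
-t(p(D(w(-3, 1/6)))) = -(-15/(-8) - ⅓*(-8)/√(1/(-8))) = -(-15*(-⅛) - ⅓*(-8)/√(-⅛)) = -(15/8 - ⅓*(-8)*(-2*I*√2)) = -(15/8 - 16*I*√2/3) = -15/8 + 16*I*√2/3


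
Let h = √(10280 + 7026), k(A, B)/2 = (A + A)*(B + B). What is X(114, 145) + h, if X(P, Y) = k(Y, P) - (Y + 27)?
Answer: 132068 + √17306 ≈ 1.3220e+5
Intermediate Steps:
k(A, B) = 8*A*B (k(A, B) = 2*((A + A)*(B + B)) = 2*((2*A)*(2*B)) = 2*(4*A*B) = 8*A*B)
X(P, Y) = -27 - Y + 8*P*Y (X(P, Y) = 8*Y*P - (Y + 27) = 8*P*Y - (27 + Y) = 8*P*Y + (-27 - Y) = -27 - Y + 8*P*Y)
h = √17306 ≈ 131.55
X(114, 145) + h = (-27 - 1*145 + 8*114*145) + √17306 = (-27 - 145 + 132240) + √17306 = 132068 + √17306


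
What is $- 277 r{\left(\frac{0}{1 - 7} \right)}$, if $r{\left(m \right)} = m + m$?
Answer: $0$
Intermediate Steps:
$r{\left(m \right)} = 2 m$
$- 277 r{\left(\frac{0}{1 - 7} \right)} = - 277 \cdot 2 \frac{0}{1 - 7} = - 277 \cdot 2 \frac{0}{-6} = - 277 \cdot 2 \cdot 0 \left(- \frac{1}{6}\right) = - 277 \cdot 2 \cdot 0 = \left(-277\right) 0 = 0$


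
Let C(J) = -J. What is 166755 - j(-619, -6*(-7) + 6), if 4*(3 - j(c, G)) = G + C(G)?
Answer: 166752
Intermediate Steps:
j(c, G) = 3 (j(c, G) = 3 - (G - G)/4 = 3 - ¼*0 = 3 + 0 = 3)
166755 - j(-619, -6*(-7) + 6) = 166755 - 1*3 = 166755 - 3 = 166752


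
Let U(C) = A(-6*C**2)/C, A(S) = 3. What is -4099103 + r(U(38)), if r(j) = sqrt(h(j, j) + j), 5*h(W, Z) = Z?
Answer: -4099103 + 3*sqrt(95)/95 ≈ -4.0991e+6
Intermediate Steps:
h(W, Z) = Z/5
U(C) = 3/C
r(j) = sqrt(30)*sqrt(j)/5 (r(j) = sqrt(j/5 + j) = sqrt(6*j/5) = sqrt(30)*sqrt(j)/5)
-4099103 + r(U(38)) = -4099103 + sqrt(30)*sqrt(3/38)/5 = -4099103 + sqrt(30)*(sqrt(114)/38)/5 = -4099103 + 3*sqrt(95)/95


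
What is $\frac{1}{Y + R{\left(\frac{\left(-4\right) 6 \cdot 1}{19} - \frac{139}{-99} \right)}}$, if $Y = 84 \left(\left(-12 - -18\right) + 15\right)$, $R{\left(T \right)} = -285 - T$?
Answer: $\frac{1881}{2781734} \approx 0.0006762$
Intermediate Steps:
$Y = 1764$ ($Y = 84 \left(\left(-12 + 18\right) + 15\right) = 84 \left(6 + 15\right) = 84 \cdot 21 = 1764$)
$\frac{1}{Y + R{\left(\frac{\left(-4\right) 6 \cdot 1}{19} - \frac{139}{-99} \right)}} = \frac{1}{1764 - \left(285 + \frac{139}{99} + \frac{\left(-4\right) 6 \cdot 1}{19}\right)} = \frac{1}{1764 - \left(285 + \frac{139}{99} + \left(-24\right) 1 \cdot \frac{1}{19}\right)} = \frac{1}{1764 - \left(\frac{28354}{99} - \frac{24}{19}\right)} = \frac{1}{1764 - \frac{536350}{1881}} = \frac{1}{\frac{2781734}{1881}} = \frac{1881}{2781734}$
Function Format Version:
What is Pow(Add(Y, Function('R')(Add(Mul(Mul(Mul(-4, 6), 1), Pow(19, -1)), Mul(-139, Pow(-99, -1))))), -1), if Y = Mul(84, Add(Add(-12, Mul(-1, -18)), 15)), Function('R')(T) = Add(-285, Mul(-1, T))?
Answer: Rational(1881, 2781734) ≈ 0.00067620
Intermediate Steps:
Y = 1764 (Y = Mul(84, Add(Add(-12, 18), 15)) = Mul(84, Add(6, 15)) = Mul(84, 21) = 1764)
Pow(Add(Y, Function('R')(Add(Mul(Mul(Mul(-4, 6), 1), Pow(19, -1)), Mul(-139, Pow(-99, -1))))), -1) = Pow(Add(1764, Add(-285, Mul(-1, Add(Mul(Mul(Mul(-4, 6), 1), Pow(19, -1)), Mul(-139, Pow(-99, -1)))))), -1) = Pow(Add(1764, Add(-285, Mul(-1, Add(Mul(Mul(-24, 1), Rational(1, 19)), Mul(-139, Rational(-1, 99)))))), -1) = Pow(Add(1764, Add(-285, Mul(-1, Add(Mul(-24, Rational(1, 19)), Rational(139, 99))))), -1) = Pow(Add(1764, Add(-285, Mul(-1, Add(Rational(-24, 19), Rational(139, 99))))), -1) = Pow(Add(1764, Add(-285, Mul(-1, Rational(265, 1881)))), -1) = Pow(Add(1764, Add(-285, Rational(-265, 1881))), -1) = Pow(Add(1764, Rational(-536350, 1881)), -1) = Pow(Rational(2781734, 1881), -1) = Rational(1881, 2781734)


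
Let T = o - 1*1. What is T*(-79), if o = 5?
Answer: -316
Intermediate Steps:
T = 4 (T = 5 - 1*1 = 5 - 1 = 4)
T*(-79) = 4*(-79) = -316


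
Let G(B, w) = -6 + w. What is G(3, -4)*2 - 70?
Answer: -90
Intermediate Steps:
G(3, -4)*2 - 70 = (-6 - 4)*2 - 70 = -10*2 - 70 = -20 - 70 = -90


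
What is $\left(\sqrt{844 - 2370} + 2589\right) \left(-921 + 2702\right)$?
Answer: $4611009 + 1781 i \sqrt{1526} \approx 4.611 \cdot 10^{6} + 69573.0 i$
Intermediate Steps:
$\left(\sqrt{844 - 2370} + 2589\right) \left(-921 + 2702\right) = \left(\sqrt{-1526} + 2589\right) 1781 = \left(i \sqrt{1526} + 2589\right) 1781 = \left(2589 + i \sqrt{1526}\right) 1781 = 4611009 + 1781 i \sqrt{1526}$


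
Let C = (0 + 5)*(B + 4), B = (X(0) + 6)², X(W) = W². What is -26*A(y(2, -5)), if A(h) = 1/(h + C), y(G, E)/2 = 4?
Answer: -⅛ ≈ -0.12500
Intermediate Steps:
y(G, E) = 8 (y(G, E) = 2*4 = 8)
B = 36 (B = (0² + 6)² = (0 + 6)² = 6² = 36)
C = 200 (C = (0 + 5)*(36 + 4) = 5*40 = 200)
A(h) = 1/(200 + h) (A(h) = 1/(h + 200) = 1/(200 + h))
-26*A(y(2, -5)) = -26/(200 + 8) = -26/208 = -26*1/208 = -⅛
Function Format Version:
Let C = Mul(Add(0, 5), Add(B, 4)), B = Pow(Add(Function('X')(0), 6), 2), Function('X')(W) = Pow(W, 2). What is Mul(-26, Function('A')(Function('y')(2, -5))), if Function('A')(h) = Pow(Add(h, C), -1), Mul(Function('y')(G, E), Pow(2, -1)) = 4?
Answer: Rational(-1, 8) ≈ -0.12500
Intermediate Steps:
Function('y')(G, E) = 8 (Function('y')(G, E) = Mul(2, 4) = 8)
B = 36 (B = Pow(Add(Pow(0, 2), 6), 2) = Pow(Add(0, 6), 2) = Pow(6, 2) = 36)
C = 200 (C = Mul(Add(0, 5), Add(36, 4)) = Mul(5, 40) = 200)
Function('A')(h) = Pow(Add(200, h), -1) (Function('A')(h) = Pow(Add(h, 200), -1) = Pow(Add(200, h), -1))
Mul(-26, Function('A')(Function('y')(2, -5))) = Mul(-26, Pow(Add(200, 8), -1)) = Mul(-26, Pow(208, -1)) = Mul(-26, Rational(1, 208)) = Rational(-1, 8)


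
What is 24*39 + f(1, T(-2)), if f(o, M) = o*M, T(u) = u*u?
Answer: 940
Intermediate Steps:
T(u) = u²
f(o, M) = M*o
24*39 + f(1, T(-2)) = 24*39 + (-2)²*1 = 936 + 4*1 = 936 + 4 = 940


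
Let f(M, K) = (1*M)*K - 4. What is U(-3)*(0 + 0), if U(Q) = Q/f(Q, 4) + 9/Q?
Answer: 0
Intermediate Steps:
f(M, K) = -4 + K*M (f(M, K) = M*K - 4 = K*M - 4 = -4 + K*M)
U(Q) = 9/Q + Q/(-4 + 4*Q) (U(Q) = Q/(-4 + 4*Q) + 9/Q = 9/Q + Q/(-4 + 4*Q))
U(-3)*(0 + 0) = ((¼)*(-36 + (-3)² + 36*(-3))/(-3*(-1 - 3)))*(0 + 0) = ((¼)*(-⅓)*(-36 + 9 - 108)/(-4))*0 = ((¼)*(-⅓)*(-¼)*(-135))*0 = -45/16*0 = 0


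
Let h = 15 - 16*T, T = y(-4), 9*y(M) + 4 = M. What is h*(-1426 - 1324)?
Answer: -723250/9 ≈ -80361.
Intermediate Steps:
y(M) = -4/9 + M/9
T = -8/9 (T = -4/9 + (⅑)*(-4) = -4/9 - 4/9 = -8/9 ≈ -0.88889)
h = 263/9 (h = 15 - 16*(-8/9) = 15 + 128/9 = 263/9 ≈ 29.222)
h*(-1426 - 1324) = 263*(-1426 - 1324)/9 = (263/9)*(-2750) = -723250/9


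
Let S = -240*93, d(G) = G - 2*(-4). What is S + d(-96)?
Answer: -22408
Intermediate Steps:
d(G) = 8 + G (d(G) = G + 8 = 8 + G)
S = -22320
S + d(-96) = -22320 + (8 - 96) = -22320 - 88 = -22408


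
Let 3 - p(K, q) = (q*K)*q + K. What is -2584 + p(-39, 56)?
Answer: 119762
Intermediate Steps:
p(K, q) = 3 - K - K*q² (p(K, q) = 3 - ((q*K)*q + K) = 3 - ((K*q)*q + K) = 3 - (K*q² + K) = 3 - (K + K*q²) = 3 + (-K - K*q²) = 3 - K - K*q²)
-2584 + p(-39, 56) = -2584 + (3 - 1*(-39) - 1*(-39)*56²) = -2584 + (3 + 39 - 1*(-39)*3136) = -2584 + (3 + 39 + 122304) = -2584 + 122346 = 119762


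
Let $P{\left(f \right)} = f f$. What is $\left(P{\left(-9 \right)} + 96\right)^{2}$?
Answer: $31329$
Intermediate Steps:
$P{\left(f \right)} = f^{2}$
$\left(P{\left(-9 \right)} + 96\right)^{2} = \left(\left(-9\right)^{2} + 96\right)^{2} = \left(81 + 96\right)^{2} = 177^{2} = 31329$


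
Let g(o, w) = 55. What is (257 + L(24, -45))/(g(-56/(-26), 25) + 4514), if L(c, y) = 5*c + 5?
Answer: 382/4569 ≈ 0.083607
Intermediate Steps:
L(c, y) = 5 + 5*c
(257 + L(24, -45))/(g(-56/(-26), 25) + 4514) = (257 + (5 + 5*24))/(55 + 4514) = (257 + (5 + 120))/4569 = (257 + 125)*(1/4569) = 382*(1/4569) = 382/4569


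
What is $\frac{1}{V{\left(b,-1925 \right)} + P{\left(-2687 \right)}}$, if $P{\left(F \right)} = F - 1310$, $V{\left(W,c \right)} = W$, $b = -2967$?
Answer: $- \frac{1}{6964} \approx -0.0001436$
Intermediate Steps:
$P{\left(F \right)} = -1310 + F$ ($P{\left(F \right)} = F - 1310 = -1310 + F$)
$\frac{1}{V{\left(b,-1925 \right)} + P{\left(-2687 \right)}} = \frac{1}{-2967 - 3997} = \frac{1}{-6964} = - \frac{1}{6964}$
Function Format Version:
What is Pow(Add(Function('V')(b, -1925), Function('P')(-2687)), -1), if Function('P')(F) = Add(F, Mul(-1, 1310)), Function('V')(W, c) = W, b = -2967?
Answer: Rational(-1, 6964) ≈ -0.00014360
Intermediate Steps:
Function('P')(F) = Add(-1310, F) (Function('P')(F) = Add(F, -1310) = Add(-1310, F))
Pow(Add(Function('V')(b, -1925), Function('P')(-2687)), -1) = Pow(Add(-2967, Add(-1310, -2687)), -1) = Pow(Add(-2967, -3997), -1) = Pow(-6964, -1) = Rational(-1, 6964)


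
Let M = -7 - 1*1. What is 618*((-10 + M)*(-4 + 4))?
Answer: 0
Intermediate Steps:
M = -8 (M = -7 - 1 = -8)
618*((-10 + M)*(-4 + 4)) = 618*((-10 - 8)*(-4 + 4)) = 618*(-18*0) = 618*0 = 0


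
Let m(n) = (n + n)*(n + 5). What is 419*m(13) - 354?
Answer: 195738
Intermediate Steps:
m(n) = 2*n*(5 + n) (m(n) = (2*n)*(5 + n) = 2*n*(5 + n))
419*m(13) - 354 = 419*(2*13*(5 + 13)) - 354 = 419*(2*13*18) - 354 = 419*468 - 354 = 196092 - 354 = 195738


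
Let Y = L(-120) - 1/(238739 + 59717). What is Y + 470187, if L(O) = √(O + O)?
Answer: 140330131271/298456 + 4*I*√15 ≈ 4.7019e+5 + 15.492*I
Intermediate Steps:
L(O) = √2*√O (L(O) = √(2*O) = √2*√O)
Y = -1/298456 + 4*I*√15 (Y = √2*√(-120) - 1/(238739 + 59717) = √2*(2*I*√30) - 1/298456 = 4*I*√15 - 1*1/298456 = 4*I*√15 - 1/298456 = -1/298456 + 4*I*√15 ≈ -3.3506e-6 + 15.492*I)
Y + 470187 = (-1/298456 + 4*I*√15) + 470187 = 140330131271/298456 + 4*I*√15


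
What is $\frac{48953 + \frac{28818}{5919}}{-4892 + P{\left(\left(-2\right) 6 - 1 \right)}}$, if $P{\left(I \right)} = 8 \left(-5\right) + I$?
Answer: $- \frac{19318775}{1951297} \approx -9.9005$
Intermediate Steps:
$P{\left(I \right)} = -40 + I$
$\frac{48953 + \frac{28818}{5919}}{-4892 + P{\left(\left(-2\right) 6 - 1 \right)}} = \frac{48953 + \frac{28818}{5919}}{-4892 - 53} = \frac{48953 + 28818 \cdot \frac{1}{5919}}{-4892 - 53} = \frac{48953 + \frac{9606}{1973}}{-4892 - 53} = \frac{96593875}{1973 \left(-4892 - 53\right)} = \frac{96593875}{1973 \left(-4945\right)} = \frac{96593875}{1973} \left(- \frac{1}{4945}\right) = - \frac{19318775}{1951297}$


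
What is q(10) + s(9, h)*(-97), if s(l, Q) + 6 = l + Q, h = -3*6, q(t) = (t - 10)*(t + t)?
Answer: 1455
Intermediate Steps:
q(t) = 2*t*(-10 + t) (q(t) = (-10 + t)*(2*t) = 2*t*(-10 + t))
h = -18
s(l, Q) = -6 + Q + l (s(l, Q) = -6 + (l + Q) = -6 + (Q + l) = -6 + Q + l)
q(10) + s(9, h)*(-97) = 2*10*(-10 + 10) + (-6 - 18 + 9)*(-97) = 2*10*0 - 15*(-97) = 0 + 1455 = 1455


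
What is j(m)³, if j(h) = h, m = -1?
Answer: -1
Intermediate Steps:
j(m)³ = (-1)³ = -1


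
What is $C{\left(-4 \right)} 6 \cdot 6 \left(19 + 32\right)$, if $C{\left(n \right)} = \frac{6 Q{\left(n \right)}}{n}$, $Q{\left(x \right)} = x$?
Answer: $11016$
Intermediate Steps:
$C{\left(n \right)} = 6$ ($C{\left(n \right)} = \frac{6 n}{n} = 6$)
$C{\left(-4 \right)} 6 \cdot 6 \left(19 + 32\right) = 6 \cdot 6 \cdot 6 \left(19 + 32\right) = 6 \cdot 36 \cdot 51 = 216 \cdot 51 = 11016$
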